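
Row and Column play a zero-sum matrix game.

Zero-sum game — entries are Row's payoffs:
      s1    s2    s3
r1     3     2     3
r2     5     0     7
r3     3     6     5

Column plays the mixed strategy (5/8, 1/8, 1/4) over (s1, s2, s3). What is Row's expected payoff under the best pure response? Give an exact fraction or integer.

39/8

r1: (3)·(5/8) + (2)·(1/8) + (3)·(1/4) = 23/8.
r2: (5)·(5/8) + (0)·(1/8) + (7)·(1/4) = 39/8.
r3: (3)·(5/8) + (6)·(1/8) + (5)·(1/4) = 31/8.
The best pure response is r2 with expected payoff 39/8.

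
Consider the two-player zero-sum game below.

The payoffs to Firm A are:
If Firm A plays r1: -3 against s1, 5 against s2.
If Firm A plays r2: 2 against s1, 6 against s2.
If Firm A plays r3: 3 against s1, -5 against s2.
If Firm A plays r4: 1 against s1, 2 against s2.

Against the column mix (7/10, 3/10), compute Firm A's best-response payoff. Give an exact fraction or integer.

r1: (-3)·(7/10) + (5)·(3/10) = -3/5.
r2: (2)·(7/10) + (6)·(3/10) = 16/5.
r3: (3)·(7/10) + (-5)·(3/10) = 3/5.
r4: (1)·(7/10) + (2)·(3/10) = 13/10.
The best pure response is r2 with expected payoff 16/5.

16/5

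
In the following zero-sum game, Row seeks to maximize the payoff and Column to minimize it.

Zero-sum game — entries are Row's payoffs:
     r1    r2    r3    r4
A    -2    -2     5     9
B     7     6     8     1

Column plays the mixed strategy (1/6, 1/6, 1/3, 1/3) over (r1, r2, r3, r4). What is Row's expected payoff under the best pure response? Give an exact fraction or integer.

A: (-2)·(1/6) + (-2)·(1/6) + (5)·(1/3) + (9)·(1/3) = 4.
B: (7)·(1/6) + (6)·(1/6) + (8)·(1/3) + (1)·(1/3) = 31/6.
The best pure response is B with expected payoff 31/6.

31/6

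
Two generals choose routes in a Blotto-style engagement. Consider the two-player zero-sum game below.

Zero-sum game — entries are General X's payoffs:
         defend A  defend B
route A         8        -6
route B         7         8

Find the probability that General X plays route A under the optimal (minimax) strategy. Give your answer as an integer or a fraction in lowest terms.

Row minima are -6 and 7, so General X's maximin is 7; column maxima are 8 and 8, so General Y's minimax is 8. These differ, so the equilibrium is in mixed strategies.
Let General X play route A with probability p. General Y is indifferent when 8p + 7(1−p) = −6p + 8(1−p), giving p = 1/15.

1/15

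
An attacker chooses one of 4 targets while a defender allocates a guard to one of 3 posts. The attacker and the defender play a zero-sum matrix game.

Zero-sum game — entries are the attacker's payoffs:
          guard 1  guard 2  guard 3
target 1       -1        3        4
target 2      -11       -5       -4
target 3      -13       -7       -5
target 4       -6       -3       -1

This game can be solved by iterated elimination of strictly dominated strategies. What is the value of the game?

Row target 2 is strictly dominated by row target 1 (-1>-11, 3>-5, 4>-4); eliminate target 2.
Row target 4 is strictly dominated by row target 1 (-1>-6, 3>-3, 4>-1); eliminate target 4.
Row target 3 is strictly dominated by row target 1 (-1>-13, 3>-7, 4>-5); eliminate target 3.
Column guard 3 is strictly dominated by guard 1 for the defender (-1<4); eliminate guard 3.
Column guard 2 is strictly dominated by guard 1 for the defender (-1<3); eliminate guard 2.
Only (target 1, guard 1) remains, with payoff -1.

-1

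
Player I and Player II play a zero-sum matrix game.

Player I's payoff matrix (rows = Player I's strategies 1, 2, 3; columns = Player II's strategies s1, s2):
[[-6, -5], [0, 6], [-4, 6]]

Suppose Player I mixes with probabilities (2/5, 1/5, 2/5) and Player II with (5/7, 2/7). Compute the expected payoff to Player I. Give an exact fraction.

Against (5/7, 2/7), each row's expected payoff is 1: -40/7; 2: 12/7; 3: -8/7.
Taking the (2/5, 1/5, 2/5)-weighted average: (2/5)·(-40/7) + (1/5)·(12/7) + (2/5)·(-8/7) = -12/5.

-12/5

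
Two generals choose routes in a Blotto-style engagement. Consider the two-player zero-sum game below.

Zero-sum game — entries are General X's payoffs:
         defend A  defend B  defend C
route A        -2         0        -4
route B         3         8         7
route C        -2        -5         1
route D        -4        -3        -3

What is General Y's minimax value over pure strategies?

3

The worst case (largest entry) in each column is defend A: 3, defend B: 8, defend C: 7.
The best (smallest) of these is 3.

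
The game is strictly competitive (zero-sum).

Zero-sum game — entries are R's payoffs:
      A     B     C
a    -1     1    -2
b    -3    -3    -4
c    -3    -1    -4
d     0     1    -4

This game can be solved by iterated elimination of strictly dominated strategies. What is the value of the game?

-2

Column A is strictly dominated by C for C (-2<-1, -4<-3, -4<-3, -4<0); eliminate A.
Row c is strictly dominated by row a (1>-1, -2>-4); eliminate c.
Column B is strictly dominated by C for C (-2<1, -4<-3, -4<1); eliminate B.
Row b is strictly dominated by row a (-2>-4); eliminate b.
Row d is strictly dominated by row a (-2>-4); eliminate d.
Only (a, C) remains, with payoff -2.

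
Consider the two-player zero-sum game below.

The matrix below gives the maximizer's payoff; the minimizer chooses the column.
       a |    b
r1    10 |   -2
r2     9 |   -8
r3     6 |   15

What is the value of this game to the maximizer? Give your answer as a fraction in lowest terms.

54/7

Row r2 is strictly dominated by row r1, so the maximizer never plays it.
The remaining 2×2 game on (r1, r3) × (a, b) has no saddle point. Let the maximizer play r1 with probability p; indifference gives 10p + 6(1−p) = −2p + 15(1−p), so p = 3/7.
Similarly the minimizer's optimal q on a is 17/21, and the value is 10·(17/21) + (-2)·(4/21) = 54/7.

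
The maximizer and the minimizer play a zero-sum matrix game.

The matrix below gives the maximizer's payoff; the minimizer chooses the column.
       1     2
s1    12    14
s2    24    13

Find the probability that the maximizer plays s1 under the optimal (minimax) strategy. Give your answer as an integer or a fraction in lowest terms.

Row minima are 12 and 13, so the maximizer's maximin is 13; column maxima are 24 and 14, so the minimizer's minimax is 14. These differ, so the equilibrium is in mixed strategies.
Let the maximizer play s1 with probability p. The minimizer is indifferent when 12p + 24(1−p) = 14p + 13(1−p), giving p = 11/13.

11/13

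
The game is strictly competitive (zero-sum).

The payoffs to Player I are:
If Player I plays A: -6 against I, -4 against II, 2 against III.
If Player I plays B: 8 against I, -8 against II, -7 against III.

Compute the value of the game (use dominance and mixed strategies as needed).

Column III is strictly dominated by II for Player II (it gives Player I more in every row).
The remaining 2×2 game on (A, B) × (I, II) has no saddle point. Let Player I play A with probability p; indifference gives −6p + 8(1−p) = −4p − 8(1−p), so p = 8/9.
Similarly Player II's optimal q on I is 2/9, and the value is -6·(2/9) + (-4)·(7/9) = -40/9.

-40/9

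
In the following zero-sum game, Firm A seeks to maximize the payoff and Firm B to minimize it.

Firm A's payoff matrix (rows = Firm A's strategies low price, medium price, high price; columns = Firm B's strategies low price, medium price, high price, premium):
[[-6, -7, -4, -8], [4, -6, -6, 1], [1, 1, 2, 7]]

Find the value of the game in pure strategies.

1

Row minima: -8, -6, 1 → Firm A's maximin is 1.
Column maxima: 4, 1, 2, 7 → Firm B's minimax is 1.
They coincide at (high price, medium price), so the value is 1.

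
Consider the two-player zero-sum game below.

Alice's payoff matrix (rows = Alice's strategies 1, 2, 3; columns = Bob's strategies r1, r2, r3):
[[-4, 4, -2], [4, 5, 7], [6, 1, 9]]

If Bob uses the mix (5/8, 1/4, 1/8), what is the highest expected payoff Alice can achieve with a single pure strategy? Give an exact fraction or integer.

41/8

1: (-4)·(5/8) + (4)·(1/4) + (-2)·(1/8) = -7/4.
2: (4)·(5/8) + (5)·(1/4) + (7)·(1/8) = 37/8.
3: (6)·(5/8) + (1)·(1/4) + (9)·(1/8) = 41/8.
The best pure response is 3 with expected payoff 41/8.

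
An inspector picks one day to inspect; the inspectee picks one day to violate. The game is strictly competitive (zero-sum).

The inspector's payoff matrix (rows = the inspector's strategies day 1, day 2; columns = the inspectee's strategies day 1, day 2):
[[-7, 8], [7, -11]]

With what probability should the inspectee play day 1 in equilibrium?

19/33

Row minima are -7 and -11, so the inspector's maximin is -7; column maxima are 7 and 8, so the inspectee's minimax is 7. These differ, so the equilibrium is in mixed strategies.
Let the inspectee play day 1 with probability q. The inspector is indifferent when −7q + 8(1−q) = 7q − 11(1−q), giving q = 19/33.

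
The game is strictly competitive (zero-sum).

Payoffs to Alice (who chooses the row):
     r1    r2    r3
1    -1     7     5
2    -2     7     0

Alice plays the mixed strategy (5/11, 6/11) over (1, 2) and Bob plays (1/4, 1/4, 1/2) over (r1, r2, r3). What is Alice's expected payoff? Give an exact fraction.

5/2

Against (1/4, 1/4, 1/2), each row's expected payoff is 1: 4; 2: 5/4.
Taking the (5/11, 6/11)-weighted average: (5/11)·(4) + (6/11)·(5/4) = 5/2.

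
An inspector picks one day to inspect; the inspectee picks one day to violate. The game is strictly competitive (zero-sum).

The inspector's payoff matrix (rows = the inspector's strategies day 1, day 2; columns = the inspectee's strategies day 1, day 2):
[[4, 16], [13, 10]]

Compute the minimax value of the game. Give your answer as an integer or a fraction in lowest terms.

Row minima are 4 and 10, so the inspector's maximin is 10; column maxima are 13 and 16, so the inspectee's minimax is 13. These differ, so the equilibrium is in mixed strategies.
Let the inspector play day 1 with probability p. The inspectee is indifferent when 4p + 13(1−p) = 16p + 10(1−p), giving p = 1/5.
Let the inspectee play day 1 with probability q. The inspector is indifferent when 4q + 16(1−q) = 13q + 10(1−q), giving q = 2/5.
The value is 4·(2/5) + (16)·(3/5) = 56/5.

56/5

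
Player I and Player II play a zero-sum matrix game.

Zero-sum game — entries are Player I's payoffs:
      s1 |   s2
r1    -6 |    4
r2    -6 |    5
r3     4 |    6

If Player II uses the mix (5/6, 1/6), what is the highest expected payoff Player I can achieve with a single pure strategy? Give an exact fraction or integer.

r1: (-6)·(5/6) + (4)·(1/6) = -13/3.
r2: (-6)·(5/6) + (5)·(1/6) = -25/6.
r3: (4)·(5/6) + (6)·(1/6) = 13/3.
The best pure response is r3 with expected payoff 13/3.

13/3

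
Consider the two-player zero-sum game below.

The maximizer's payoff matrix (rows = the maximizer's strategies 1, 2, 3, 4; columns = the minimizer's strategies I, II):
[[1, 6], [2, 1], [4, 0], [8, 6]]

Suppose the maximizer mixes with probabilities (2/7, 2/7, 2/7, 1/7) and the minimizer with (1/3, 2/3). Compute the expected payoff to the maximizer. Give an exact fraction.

62/21

Against (1/3, 2/3), each row's expected payoff is 1: 13/3; 2: 4/3; 3: 4/3; 4: 20/3.
Taking the (2/7, 2/7, 2/7, 1/7)-weighted average: (2/7)·(13/3) + (2/7)·(4/3) + (2/7)·(4/3) + (1/7)·(20/3) = 62/21.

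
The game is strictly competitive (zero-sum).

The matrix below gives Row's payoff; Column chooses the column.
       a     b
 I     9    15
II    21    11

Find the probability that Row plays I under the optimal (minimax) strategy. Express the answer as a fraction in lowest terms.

Row minima are 9 and 11, so Row's maximin is 11; column maxima are 21 and 15, so Column's minimax is 15. These differ, so the equilibrium is in mixed strategies.
Let Row play I with probability p. Column is indifferent when 9p + 21(1−p) = 15p + 11(1−p), giving p = 5/8.

5/8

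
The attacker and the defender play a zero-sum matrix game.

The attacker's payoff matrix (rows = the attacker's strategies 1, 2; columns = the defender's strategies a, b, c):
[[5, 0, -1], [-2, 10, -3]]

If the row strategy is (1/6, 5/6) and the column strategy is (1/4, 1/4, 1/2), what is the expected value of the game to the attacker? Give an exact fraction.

13/24

Against (1/4, 1/4, 1/2), each row's expected payoff is 1: 3/4; 2: 1/2.
Taking the (1/6, 5/6)-weighted average: (1/6)·(3/4) + (5/6)·(1/2) = 13/24.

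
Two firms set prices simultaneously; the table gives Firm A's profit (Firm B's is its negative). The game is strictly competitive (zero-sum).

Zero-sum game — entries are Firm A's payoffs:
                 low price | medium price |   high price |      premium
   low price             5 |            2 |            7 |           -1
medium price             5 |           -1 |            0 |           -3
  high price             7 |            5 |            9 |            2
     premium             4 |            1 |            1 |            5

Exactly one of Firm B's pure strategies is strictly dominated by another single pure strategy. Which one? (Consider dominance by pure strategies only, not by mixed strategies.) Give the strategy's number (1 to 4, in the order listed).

Firm B prefers columns that give Firm A less. Compare low price with medium price: 2 < 5, -1 < 5, 5 < 7, 1 < 4.
So medium price strictly dominates low price for Firm B; low price is strictly dominated.

1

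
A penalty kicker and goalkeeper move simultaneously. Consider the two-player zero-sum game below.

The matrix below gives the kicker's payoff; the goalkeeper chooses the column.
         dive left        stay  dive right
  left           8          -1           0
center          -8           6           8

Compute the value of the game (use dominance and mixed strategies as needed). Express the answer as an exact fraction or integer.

Column dive right is strictly dominated by stay for the goalkeeper (it gives the kicker more in every row).
The remaining 2×2 game on (left, center) × (dive left, stay) has no saddle point. Let the kicker play left with probability p; indifference gives 8p − 8(1−p) = −p + 6(1−p), so p = 14/23.
Similarly the goalkeeper's optimal q on dive left is 7/23, and the value is 8·(7/23) + (-1)·(16/23) = 40/23.

40/23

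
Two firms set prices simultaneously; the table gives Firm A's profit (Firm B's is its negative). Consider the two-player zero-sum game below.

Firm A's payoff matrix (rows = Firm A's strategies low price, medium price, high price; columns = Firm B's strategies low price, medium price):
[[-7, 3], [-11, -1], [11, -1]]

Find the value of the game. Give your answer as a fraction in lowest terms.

Row medium price is strictly dominated by row low price, so Firm A never plays it.
The remaining 2×2 game on (low price, high price) × (low price, medium price) has no saddle point. Let Firm A play low price with probability p; indifference gives −7p + 11(1−p) = 3p − (1−p), so p = 6/11.
Similarly Firm B's optimal q on low price is 2/11, and the value is -7·(2/11) + (3)·(9/11) = 13/11.

13/11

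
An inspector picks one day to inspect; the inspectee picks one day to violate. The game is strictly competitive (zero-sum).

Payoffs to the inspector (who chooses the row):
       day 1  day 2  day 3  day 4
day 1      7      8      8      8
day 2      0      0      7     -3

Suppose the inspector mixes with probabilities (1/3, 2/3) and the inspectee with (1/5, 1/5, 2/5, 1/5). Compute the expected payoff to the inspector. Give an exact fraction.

Against (1/5, 1/5, 2/5, 1/5), each row's expected payoff is day 1: 39/5; day 2: 11/5.
Taking the (1/3, 2/3)-weighted average: (1/3)·(39/5) + (2/3)·(11/5) = 61/15.

61/15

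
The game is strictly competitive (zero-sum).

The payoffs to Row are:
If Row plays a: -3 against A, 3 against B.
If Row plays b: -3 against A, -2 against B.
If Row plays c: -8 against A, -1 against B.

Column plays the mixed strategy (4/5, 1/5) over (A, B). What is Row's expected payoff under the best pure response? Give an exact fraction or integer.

-9/5

a: (-3)·(4/5) + (3)·(1/5) = -9/5.
b: (-3)·(4/5) + (-2)·(1/5) = -14/5.
c: (-8)·(4/5) + (-1)·(1/5) = -33/5.
The best pure response is a with expected payoff -9/5.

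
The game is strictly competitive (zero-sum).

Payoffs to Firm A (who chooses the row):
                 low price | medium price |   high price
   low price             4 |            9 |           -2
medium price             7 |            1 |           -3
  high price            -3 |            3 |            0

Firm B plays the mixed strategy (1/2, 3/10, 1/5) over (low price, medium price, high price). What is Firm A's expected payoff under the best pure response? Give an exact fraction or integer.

low price: (4)·(1/2) + (9)·(3/10) + (-2)·(1/5) = 43/10.
medium price: (7)·(1/2) + (1)·(3/10) + (-3)·(1/5) = 16/5.
high price: (-3)·(1/2) + (3)·(3/10) + (0)·(1/5) = -3/5.
The best pure response is low price with expected payoff 43/10.

43/10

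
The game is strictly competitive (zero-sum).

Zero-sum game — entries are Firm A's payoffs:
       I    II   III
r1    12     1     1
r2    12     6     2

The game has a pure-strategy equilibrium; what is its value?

2

Row minima: 1, 2 → Firm A's maximin is 2.
Column maxima: 12, 6, 2 → Firm B's minimax is 2.
They coincide at (r2, III), so the value is 2.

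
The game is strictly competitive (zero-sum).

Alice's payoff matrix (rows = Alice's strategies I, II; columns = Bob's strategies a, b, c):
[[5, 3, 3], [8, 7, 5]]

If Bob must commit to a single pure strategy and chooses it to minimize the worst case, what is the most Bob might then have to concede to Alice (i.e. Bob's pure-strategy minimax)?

The worst case (largest entry) in each column is a: 8, b: 7, c: 5.
The best (smallest) of these is 5.

5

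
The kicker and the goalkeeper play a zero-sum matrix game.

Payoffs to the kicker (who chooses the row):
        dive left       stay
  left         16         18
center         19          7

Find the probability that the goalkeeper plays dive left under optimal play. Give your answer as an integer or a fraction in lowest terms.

11/14

Row minima are 16 and 7, so the kicker's maximin is 16; column maxima are 19 and 18, so the goalkeeper's minimax is 18. These differ, so the equilibrium is in mixed strategies.
Let the goalkeeper play dive left with probability q. The kicker is indifferent when 16q + 18(1−q) = 19q + 7(1−q), giving q = 11/14.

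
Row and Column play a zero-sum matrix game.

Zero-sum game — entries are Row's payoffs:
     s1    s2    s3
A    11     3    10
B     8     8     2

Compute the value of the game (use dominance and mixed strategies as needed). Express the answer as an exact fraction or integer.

Column s1 is strictly dominated by s3 for Column (it gives Row more in every row).
The remaining 2×2 game on (A, B) × (s2, s3) has no saddle point. Let Row play A with probability p; indifference gives 3p + 8(1−p) = 10p + 2(1−p), so p = 6/13.
Similarly Column's optimal q on s2 is 8/13, and the value is 3·(8/13) + (10)·(5/13) = 74/13.

74/13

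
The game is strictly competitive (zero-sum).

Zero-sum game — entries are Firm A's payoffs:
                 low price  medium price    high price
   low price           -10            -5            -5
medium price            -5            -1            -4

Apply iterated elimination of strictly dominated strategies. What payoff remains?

Column high price is strictly dominated by low price for Firm B (-10<-5, -5<-4); eliminate high price.
Row low price is strictly dominated by row medium price (-5>-10, -1>-5); eliminate low price.
Column medium price is strictly dominated by low price for Firm B (-5<-1); eliminate medium price.
Only (medium price, low price) remains, with payoff -5.

-5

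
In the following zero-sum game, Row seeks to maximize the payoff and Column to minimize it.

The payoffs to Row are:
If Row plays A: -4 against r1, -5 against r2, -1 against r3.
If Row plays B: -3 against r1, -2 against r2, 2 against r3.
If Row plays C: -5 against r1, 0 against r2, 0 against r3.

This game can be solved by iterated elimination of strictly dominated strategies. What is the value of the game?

Column r3 is strictly dominated by r1 for Column (-4<-1, -3<2, -5<0); eliminate r3.
Row A is strictly dominated by row B (-3>-4, -2>-5); eliminate A.
Column r2 is strictly dominated by r1 for Column (-3<-2, -5<0); eliminate r2.
Row C is strictly dominated by row B (-3>-5); eliminate C.
Only (B, r1) remains, with payoff -3.

-3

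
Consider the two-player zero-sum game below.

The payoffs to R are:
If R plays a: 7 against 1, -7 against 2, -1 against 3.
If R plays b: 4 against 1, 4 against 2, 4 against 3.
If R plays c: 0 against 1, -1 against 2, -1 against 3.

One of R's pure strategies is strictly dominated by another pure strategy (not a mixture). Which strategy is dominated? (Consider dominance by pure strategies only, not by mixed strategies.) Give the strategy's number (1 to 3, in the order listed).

Compare c with b: 4 > 0, 4 > -1, 4 > -1.
So b strictly dominates c for R; c is strictly dominated.

3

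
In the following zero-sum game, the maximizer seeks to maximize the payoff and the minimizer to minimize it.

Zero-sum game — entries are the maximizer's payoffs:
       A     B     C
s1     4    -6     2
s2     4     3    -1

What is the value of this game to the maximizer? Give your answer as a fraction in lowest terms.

Column A is strictly dominated by C for the minimizer (it gives the maximizer more in every row).
The remaining 2×2 game on (s1, s2) × (B, C) has no saddle point. Let the maximizer play s1 with probability p; indifference gives −6p + 3(1−p) = 2p − (1−p), so p = 1/3.
Similarly the minimizer's optimal q on B is 1/4, and the value is -6·(1/4) + (2)·(3/4) = 0.

0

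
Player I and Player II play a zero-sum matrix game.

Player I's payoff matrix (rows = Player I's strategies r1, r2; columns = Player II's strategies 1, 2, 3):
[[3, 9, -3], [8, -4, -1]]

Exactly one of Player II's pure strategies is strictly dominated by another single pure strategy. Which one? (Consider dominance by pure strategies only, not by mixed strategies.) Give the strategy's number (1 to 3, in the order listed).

1

Player II prefers columns that give Player I less. Compare 1 with 3: -3 < 3, -1 < 8.
So 3 strictly dominates 1 for Player II; 1 is strictly dominated.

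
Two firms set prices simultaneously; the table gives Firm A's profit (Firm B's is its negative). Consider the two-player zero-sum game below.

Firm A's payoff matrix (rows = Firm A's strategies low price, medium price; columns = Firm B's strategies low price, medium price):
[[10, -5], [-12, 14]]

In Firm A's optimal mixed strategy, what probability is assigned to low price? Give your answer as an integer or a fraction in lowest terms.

26/41

Row minima are -5 and -12, so Firm A's maximin is -5; column maxima are 10 and 14, so Firm B's minimax is 10. These differ, so the equilibrium is in mixed strategies.
Let Firm A play low price with probability p. Firm B is indifferent when 10p − 12(1−p) = −5p + 14(1−p), giving p = 26/41.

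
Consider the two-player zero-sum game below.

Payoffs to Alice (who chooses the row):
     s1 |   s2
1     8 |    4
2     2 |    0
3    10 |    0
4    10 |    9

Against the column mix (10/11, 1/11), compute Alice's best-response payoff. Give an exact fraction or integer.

109/11

1: (8)·(10/11) + (4)·(1/11) = 84/11.
2: (2)·(10/11) + (0)·(1/11) = 20/11.
3: (10)·(10/11) + (0)·(1/11) = 100/11.
4: (10)·(10/11) + (9)·(1/11) = 109/11.
The best pure response is 4 with expected payoff 109/11.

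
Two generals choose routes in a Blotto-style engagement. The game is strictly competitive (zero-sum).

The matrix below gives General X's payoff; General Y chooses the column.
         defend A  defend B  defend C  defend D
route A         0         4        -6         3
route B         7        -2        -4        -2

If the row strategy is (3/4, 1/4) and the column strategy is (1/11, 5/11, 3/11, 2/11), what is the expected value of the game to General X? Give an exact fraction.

Against (1/11, 5/11, 3/11, 2/11), each row's expected payoff is route A: 8/11; route B: -19/11.
Taking the (3/4, 1/4)-weighted average: (3/4)·(8/11) + (1/4)·(-19/11) = 5/44.

5/44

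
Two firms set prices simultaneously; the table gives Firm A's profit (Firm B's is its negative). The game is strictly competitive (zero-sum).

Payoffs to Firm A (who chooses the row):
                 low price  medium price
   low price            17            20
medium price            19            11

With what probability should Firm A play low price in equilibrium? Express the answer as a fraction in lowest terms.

8/11

Row minima are 17 and 11, so Firm A's maximin is 17; column maxima are 19 and 20, so Firm B's minimax is 19. These differ, so the equilibrium is in mixed strategies.
Let Firm A play low price with probability p. Firm B is indifferent when 17p + 19(1−p) = 20p + 11(1−p), giving p = 8/11.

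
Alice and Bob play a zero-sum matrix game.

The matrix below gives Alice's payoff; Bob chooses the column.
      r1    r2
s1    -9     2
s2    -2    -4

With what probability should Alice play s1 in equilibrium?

2/13

Row minima are -9 and -4, so Alice's maximin is -4; column maxima are -2 and 2, so Bob's minimax is -2. These differ, so the equilibrium is in mixed strategies.
Let Alice play s1 with probability p. Bob is indifferent when −9p − 2(1−p) = 2p − 4(1−p), giving p = 2/13.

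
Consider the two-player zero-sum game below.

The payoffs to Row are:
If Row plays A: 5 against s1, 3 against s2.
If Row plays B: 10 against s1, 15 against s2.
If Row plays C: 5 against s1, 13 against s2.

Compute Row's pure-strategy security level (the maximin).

The worst-case payoff for each row is A: 3, B: 10, C: 5.
The best of these is 10.

10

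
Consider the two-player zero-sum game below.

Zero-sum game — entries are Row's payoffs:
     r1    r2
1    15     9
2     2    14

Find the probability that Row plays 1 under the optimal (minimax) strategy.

Row minima are 9 and 2, so Row's maximin is 9; column maxima are 15 and 14, so Column's minimax is 14. These differ, so the equilibrium is in mixed strategies.
Let Row play 1 with probability p. Column is indifferent when 15p + 2(1−p) = 9p + 14(1−p), giving p = 2/3.

2/3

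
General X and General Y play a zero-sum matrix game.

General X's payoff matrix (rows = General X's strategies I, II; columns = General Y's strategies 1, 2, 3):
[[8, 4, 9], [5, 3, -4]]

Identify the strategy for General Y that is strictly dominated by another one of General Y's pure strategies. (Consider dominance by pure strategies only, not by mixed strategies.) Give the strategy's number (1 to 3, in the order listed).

General Y prefers columns that give General X less. Compare 1 with 2: 4 < 8, 3 < 5.
So 2 strictly dominates 1 for General Y; 1 is strictly dominated.

1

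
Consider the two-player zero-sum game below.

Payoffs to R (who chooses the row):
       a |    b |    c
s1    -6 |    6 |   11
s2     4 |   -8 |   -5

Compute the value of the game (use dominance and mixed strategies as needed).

-1

Column c is strictly dominated by b for C (it gives R more in every row).
The remaining 2×2 game on (s1, s2) × (a, b) has no saddle point. Let R play s1 with probability p; indifference gives −6p + 4(1−p) = 6p − 8(1−p), so p = 1/2.
Similarly C's optimal q on a is 7/12, and the value is -6·(7/12) + (6)·(5/12) = -1.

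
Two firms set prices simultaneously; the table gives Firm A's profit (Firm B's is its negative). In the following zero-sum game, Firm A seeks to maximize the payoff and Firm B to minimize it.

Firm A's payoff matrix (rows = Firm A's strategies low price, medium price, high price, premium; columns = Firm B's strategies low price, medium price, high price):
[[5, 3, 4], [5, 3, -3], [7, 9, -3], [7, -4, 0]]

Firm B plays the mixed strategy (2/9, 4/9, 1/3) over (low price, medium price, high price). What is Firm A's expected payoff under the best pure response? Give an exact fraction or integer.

41/9

low price: (5)·(2/9) + (3)·(4/9) + (4)·(1/3) = 34/9.
medium price: (5)·(2/9) + (3)·(4/9) + (-3)·(1/3) = 13/9.
high price: (7)·(2/9) + (9)·(4/9) + (-3)·(1/3) = 41/9.
premium: (7)·(2/9) + (-4)·(4/9) + (0)·(1/3) = -2/9.
The best pure response is high price with expected payoff 41/9.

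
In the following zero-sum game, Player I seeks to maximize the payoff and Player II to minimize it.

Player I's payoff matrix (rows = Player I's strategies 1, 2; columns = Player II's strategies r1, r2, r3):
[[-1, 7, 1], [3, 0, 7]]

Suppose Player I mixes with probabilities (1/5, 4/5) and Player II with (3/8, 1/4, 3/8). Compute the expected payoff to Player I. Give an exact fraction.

67/20

Against (3/8, 1/4, 3/8), each row's expected payoff is 1: 7/4; 2: 15/4.
Taking the (1/5, 4/5)-weighted average: (1/5)·(7/4) + (4/5)·(15/4) = 67/20.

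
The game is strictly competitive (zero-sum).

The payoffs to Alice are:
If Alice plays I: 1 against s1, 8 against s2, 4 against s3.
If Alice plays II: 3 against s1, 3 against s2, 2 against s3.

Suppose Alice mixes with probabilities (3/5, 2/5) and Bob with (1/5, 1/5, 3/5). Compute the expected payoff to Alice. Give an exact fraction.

Against (1/5, 1/5, 3/5), each row's expected payoff is I: 21/5; II: 12/5.
Taking the (3/5, 2/5)-weighted average: (3/5)·(21/5) + (2/5)·(12/5) = 87/25.

87/25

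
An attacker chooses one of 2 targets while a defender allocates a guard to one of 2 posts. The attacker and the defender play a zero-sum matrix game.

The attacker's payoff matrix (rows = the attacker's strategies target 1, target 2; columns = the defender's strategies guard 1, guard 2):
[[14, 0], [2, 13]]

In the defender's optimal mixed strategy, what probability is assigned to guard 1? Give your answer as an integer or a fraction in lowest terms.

Row minima are 0 and 2, so the attacker's maximin is 2; column maxima are 14 and 13, so the defender's minimax is 13. These differ, so the equilibrium is in mixed strategies.
Let the defender play guard 1 with probability q. The attacker is indifferent when 14q = 2q + 13(1−q), giving q = 13/25.

13/25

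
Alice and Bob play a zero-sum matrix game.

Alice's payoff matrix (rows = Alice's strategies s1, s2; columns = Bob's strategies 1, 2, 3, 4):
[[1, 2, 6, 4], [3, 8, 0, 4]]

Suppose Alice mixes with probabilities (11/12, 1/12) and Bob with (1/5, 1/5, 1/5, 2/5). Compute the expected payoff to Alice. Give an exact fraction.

Against (1/5, 1/5, 1/5, 2/5), each row's expected payoff is s1: 17/5; s2: 19/5.
Taking the (11/12, 1/12)-weighted average: (11/12)·(17/5) + (1/12)·(19/5) = 103/30.

103/30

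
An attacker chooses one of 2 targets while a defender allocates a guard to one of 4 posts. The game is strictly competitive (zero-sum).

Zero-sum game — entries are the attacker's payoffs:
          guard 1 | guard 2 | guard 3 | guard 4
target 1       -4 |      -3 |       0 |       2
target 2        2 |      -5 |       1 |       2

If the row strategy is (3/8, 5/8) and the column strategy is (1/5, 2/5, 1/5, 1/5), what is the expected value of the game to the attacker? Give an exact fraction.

-49/40

Against (1/5, 2/5, 1/5, 1/5), each row's expected payoff is target 1: -8/5; target 2: -1.
Taking the (3/8, 5/8)-weighted average: (3/8)·(-8/5) + (5/8)·(-1) = -49/40.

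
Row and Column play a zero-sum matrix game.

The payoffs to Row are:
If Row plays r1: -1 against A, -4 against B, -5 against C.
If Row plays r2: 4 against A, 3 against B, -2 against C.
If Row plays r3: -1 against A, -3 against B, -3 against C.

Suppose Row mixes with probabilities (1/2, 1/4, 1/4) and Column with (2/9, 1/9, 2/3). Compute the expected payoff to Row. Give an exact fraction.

Against (2/9, 1/9, 2/3), each row's expected payoff is r1: -4; r2: -1/9; r3: -23/9.
Taking the (1/2, 1/4, 1/4)-weighted average: (1/2)·(-4) + (1/4)·(-1/9) + (1/4)·(-23/9) = -8/3.

-8/3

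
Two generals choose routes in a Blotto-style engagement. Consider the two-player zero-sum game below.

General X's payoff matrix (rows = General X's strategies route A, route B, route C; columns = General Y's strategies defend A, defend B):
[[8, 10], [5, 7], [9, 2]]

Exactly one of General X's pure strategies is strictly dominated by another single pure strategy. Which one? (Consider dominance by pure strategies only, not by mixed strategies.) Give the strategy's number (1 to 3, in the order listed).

2

Compare route B with route A: 8 > 5, 10 > 7.
So route A strictly dominates route B for General X; route B is strictly dominated.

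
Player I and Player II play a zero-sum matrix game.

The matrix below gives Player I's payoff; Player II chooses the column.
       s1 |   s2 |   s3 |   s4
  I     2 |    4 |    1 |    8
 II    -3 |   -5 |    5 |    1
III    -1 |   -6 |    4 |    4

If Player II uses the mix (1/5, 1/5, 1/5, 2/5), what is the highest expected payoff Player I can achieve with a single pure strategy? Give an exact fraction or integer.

23/5

I: (2)·(1/5) + (4)·(1/5) + (1)·(1/5) + (8)·(2/5) = 23/5.
II: (-3)·(1/5) + (-5)·(1/5) + (5)·(1/5) + (1)·(2/5) = -1/5.
III: (-1)·(1/5) + (-6)·(1/5) + (4)·(1/5) + (4)·(2/5) = 1.
The best pure response is I with expected payoff 23/5.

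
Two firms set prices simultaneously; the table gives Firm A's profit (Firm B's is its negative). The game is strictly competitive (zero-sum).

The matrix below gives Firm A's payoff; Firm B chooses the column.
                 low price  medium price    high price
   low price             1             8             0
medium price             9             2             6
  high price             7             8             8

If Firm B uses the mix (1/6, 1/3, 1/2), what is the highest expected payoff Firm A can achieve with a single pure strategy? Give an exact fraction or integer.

47/6

low price: (1)·(1/6) + (8)·(1/3) + (0)·(1/2) = 17/6.
medium price: (9)·(1/6) + (2)·(1/3) + (6)·(1/2) = 31/6.
high price: (7)·(1/6) + (8)·(1/3) + (8)·(1/2) = 47/6.
The best pure response is high price with expected payoff 47/6.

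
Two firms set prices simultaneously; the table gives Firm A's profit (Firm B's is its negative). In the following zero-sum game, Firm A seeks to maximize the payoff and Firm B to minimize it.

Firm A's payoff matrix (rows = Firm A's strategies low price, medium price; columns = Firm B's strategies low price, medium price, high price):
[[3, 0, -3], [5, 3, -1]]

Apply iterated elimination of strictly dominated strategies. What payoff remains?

Column medium price is strictly dominated by high price for Firm B (-3<0, -1<3); eliminate medium price.
Row low price is strictly dominated by row medium price (5>3, -1>-3); eliminate low price.
Column low price is strictly dominated by high price for Firm B (-1<5); eliminate low price.
Only (medium price, high price) remains, with payoff -1.

-1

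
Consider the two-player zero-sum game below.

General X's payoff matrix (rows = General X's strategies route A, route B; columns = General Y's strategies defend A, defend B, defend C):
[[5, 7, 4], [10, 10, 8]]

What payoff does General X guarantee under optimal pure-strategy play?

Row minima: 4, 8 → General X's maximin is 8.
Column maxima: 10, 10, 8 → General Y's minimax is 8.
They coincide at (route B, defend C), so the value is 8.

8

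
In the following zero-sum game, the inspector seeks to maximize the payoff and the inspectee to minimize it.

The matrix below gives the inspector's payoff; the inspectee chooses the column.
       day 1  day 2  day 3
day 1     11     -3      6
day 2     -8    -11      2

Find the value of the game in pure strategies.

Row minima: -3, -11 → the inspector's maximin is -3.
Column maxima: 11, -3, 6 → the inspectee's minimax is -3.
They coincide at (day 1, day 2), so the value is -3.

-3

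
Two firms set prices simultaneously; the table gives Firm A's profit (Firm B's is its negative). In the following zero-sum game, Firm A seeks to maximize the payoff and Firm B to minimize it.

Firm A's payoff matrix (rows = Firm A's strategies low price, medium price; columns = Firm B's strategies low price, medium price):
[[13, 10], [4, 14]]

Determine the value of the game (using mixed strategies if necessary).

142/13

Row minima are 10 and 4, so Firm A's maximin is 10; column maxima are 13 and 14, so Firm B's minimax is 13. These differ, so the equilibrium is in mixed strategies.
Let Firm A play low price with probability p. Firm B is indifferent when 13p + 4(1−p) = 10p + 14(1−p), giving p = 10/13.
Let Firm B play low price with probability q. Firm A is indifferent when 13q + 10(1−q) = 4q + 14(1−q), giving q = 4/13.
The value is 13·(4/13) + (10)·(9/13) = 142/13.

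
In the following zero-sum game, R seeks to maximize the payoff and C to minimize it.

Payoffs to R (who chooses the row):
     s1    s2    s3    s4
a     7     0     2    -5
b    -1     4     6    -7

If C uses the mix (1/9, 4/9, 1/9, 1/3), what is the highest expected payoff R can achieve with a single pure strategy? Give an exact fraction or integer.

a: (7)·(1/9) + (0)·(4/9) + (2)·(1/9) + (-5)·(1/3) = -2/3.
b: (-1)·(1/9) + (4)·(4/9) + (6)·(1/9) + (-7)·(1/3) = 0.
The best pure response is b with expected payoff 0.

0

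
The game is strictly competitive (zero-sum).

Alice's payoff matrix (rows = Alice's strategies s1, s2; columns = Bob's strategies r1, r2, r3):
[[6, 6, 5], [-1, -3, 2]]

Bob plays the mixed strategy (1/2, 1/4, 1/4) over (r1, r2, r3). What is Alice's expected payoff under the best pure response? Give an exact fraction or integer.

23/4

s1: (6)·(1/2) + (6)·(1/4) + (5)·(1/4) = 23/4.
s2: (-1)·(1/2) + (-3)·(1/4) + (2)·(1/4) = -3/4.
The best pure response is s1 with expected payoff 23/4.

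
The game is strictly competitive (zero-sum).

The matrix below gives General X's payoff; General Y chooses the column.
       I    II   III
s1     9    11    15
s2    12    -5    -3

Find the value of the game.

Column III is strictly dominated by II for General Y (it gives General X more in every row).
The remaining 2×2 game on (s1, s2) × (I, II) has no saddle point. Let General X play s1 with probability p; indifference gives 9p + 12(1−p) = 11p − 5(1−p), so p = 17/19.
Similarly General Y's optimal q on I is 16/19, and the value is 9·(16/19) + (11)·(3/19) = 177/19.

177/19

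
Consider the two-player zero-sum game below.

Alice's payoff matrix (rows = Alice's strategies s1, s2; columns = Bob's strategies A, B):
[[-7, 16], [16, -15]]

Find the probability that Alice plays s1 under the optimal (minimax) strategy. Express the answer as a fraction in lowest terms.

31/54

Row minima are -7 and -15, so Alice's maximin is -7; column maxima are 16 and 16, so Bob's minimax is 16. These differ, so the equilibrium is in mixed strategies.
Let Alice play s1 with probability p. Bob is indifferent when −7p + 16(1−p) = 16p − 15(1−p), giving p = 31/54.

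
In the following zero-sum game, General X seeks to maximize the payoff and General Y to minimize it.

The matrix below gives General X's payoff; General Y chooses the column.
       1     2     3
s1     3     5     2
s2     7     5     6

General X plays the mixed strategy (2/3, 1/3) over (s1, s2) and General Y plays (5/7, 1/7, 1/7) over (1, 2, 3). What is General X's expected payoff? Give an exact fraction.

Against (5/7, 1/7, 1/7), each row's expected payoff is s1: 22/7; s2: 46/7.
Taking the (2/3, 1/3)-weighted average: (2/3)·(22/7) + (1/3)·(46/7) = 30/7.

30/7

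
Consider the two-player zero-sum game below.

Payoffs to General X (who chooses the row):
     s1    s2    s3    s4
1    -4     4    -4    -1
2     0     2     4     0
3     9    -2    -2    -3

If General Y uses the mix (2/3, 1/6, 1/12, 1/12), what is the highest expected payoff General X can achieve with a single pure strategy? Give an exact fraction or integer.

21/4

1: (-4)·(2/3) + (4)·(1/6) + (-4)·(1/12) + (-1)·(1/12) = -29/12.
2: (0)·(2/3) + (2)·(1/6) + (4)·(1/12) + (0)·(1/12) = 2/3.
3: (9)·(2/3) + (-2)·(1/6) + (-2)·(1/12) + (-3)·(1/12) = 21/4.
The best pure response is 3 with expected payoff 21/4.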